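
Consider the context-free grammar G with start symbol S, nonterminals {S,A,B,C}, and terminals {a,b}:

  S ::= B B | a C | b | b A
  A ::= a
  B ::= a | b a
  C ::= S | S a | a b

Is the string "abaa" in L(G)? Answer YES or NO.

Convert to CNF:
  S -> B B | T0 A | T1 C | b
  A -> a
  B -> T0 T1 | a
  C -> B B | S T1 | T0 A | T1 C | T1 T0 | b
  T0 -> b
  T1 -> a

Fill CYK table bottom-up:
  [0..0]={A,B,T1}  "a"  orig:{A,B}
  [1..1]={C,S,T0}  "b"  orig:{C,S}
  [2..2]={A,B,T1}  "a"  orig:{A,B}
  [3..3]={A,B,T1}  "a"  orig:{A,B}
  [0..1]={C,S}  "ab"
  [1..2]={B,C,S}  "ba"
  [2..3]={C,S}  "aa"
  [0..2]={C,S}  "aba"
  [1..3]={C,S}  "baa"
  [0..3]={C,S}  "abaa"

S ∈ T[0,3] ⇒ YES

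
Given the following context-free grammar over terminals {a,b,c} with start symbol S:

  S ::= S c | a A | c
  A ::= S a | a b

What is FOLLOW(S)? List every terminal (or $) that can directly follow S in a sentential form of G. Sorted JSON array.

FIRST iteration:
pass 1:
  A via A→a b: +{a}
  S via S→a A: +{a}
  S via S→c: +{c}
  FIRST(S)={a,c}  FIRST(A)={a}
pass 2:
  A via A→S a: +{c}
  FIRST(S)={a,c}  FIRST(A)={a,c}
pass 3: (stable)
  FIRST(S)={a,c}  FIRST(A)={a,c}

FOLLOW iteration:
initialize: $ ∈ FOLLOW(S)
[1]
  A→S a: FOLLOW(S) ⊇ FIRST(a) = {a}; new: +{a}
  S→S c: FOLLOW(S) ⊇ FIRST(c) = {c}; new: +{c}
  S→a A: FOLLOW(A) ⊇ FOLLOW(S) ⊇ {$,a,c}; new: +{$,a,c}
  S: {$,a,c}  A: {$,a,c}
[2] done
  S: {$,a,c}  A: {$,a,c}

FOLLOW(S) = ["$", "a", "c"]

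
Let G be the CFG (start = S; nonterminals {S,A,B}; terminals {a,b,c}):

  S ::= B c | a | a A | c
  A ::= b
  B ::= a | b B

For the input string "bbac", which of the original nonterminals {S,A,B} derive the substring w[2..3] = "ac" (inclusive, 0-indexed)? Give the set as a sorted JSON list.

CNF form of G:
  S -> B T1 | T2 A | a | c
  A -> b
  B -> T0 B | a
  T0 -> b
  T1 -> c
  T2 -> a

Fill CYK table bottom-up — only the sub-triangle for w[2..3]:
  [2..2]={B,S,T2}  "a"  orig:{B,S}
  [3..3]={S,T1}  "c"  orig:{S}
  [2..3]={S}  "ac"

Original NTs in T[2,3] deriving "ac": ["S"]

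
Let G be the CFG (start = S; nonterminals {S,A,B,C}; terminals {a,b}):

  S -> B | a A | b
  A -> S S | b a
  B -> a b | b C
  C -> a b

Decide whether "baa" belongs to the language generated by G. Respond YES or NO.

CNF form of G:
  S -> T0 C | T1 A | T1 T0 | b
  A -> S S | T0 T1
  B -> T0 C | T1 T0
  C -> T1 T0
  T0 -> b
  T1 -> a

Fill CYK table bottom-up:
  cell(0,0) b: {S,T0}  orig:{S}
  cell(1,1) a: {T1}  orig:{}
  cell(2,2) a: {T1}  orig:{}
  cell(0,1) ba: {A}
  cell(1,2) aa: ∅
  cell(0,2) baa: ∅

S ∉ T[0,2] ⇒ NO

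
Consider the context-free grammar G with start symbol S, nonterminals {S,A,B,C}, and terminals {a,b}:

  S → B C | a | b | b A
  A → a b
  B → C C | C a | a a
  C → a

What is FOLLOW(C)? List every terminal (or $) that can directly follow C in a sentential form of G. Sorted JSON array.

Compute FIRST by fixpoint:
pass 1:
  A via A→a b: +{a}
  B via B→a a: +{a}
  C via C→a: +{a}
  S via S→B C: +{a}
  S via S→b: +{b}
  S: {a,b}  A: {a}  B: {a}  C: {a}
pass 2: (no change)
  S: {a,b}  A: {a}  B: {a}  C: {a}

FOLLOW iteration:
FOLLOW(S) := {$}
pass 1:
  B→C C: FOLLOW(C) ⊇ FIRST(C) = {a}; new: +{a}
  S→B C: FOLLOW(B) ⊇ FIRST(C) = {a}; new: +{a}
  S→B C: FOLLOW(C) ⊇ FOLLOW(S) ⊇ {$}; new: +{$}
  S→b A: FOLLOW(A) ⊇ FOLLOW(S) ⊇ {$}; new: +{$}
  FOLLOW(S)={$}  FOLLOW(A)={$}  FOLLOW(B)={a}  FOLLOW(C)={$,a}
pass 2: done
  FOLLOW(S)={$}  FOLLOW(A)={$}  FOLLOW(B)={a}  FOLLOW(C)={$,a}

FOLLOW(C) = ["$", "a"]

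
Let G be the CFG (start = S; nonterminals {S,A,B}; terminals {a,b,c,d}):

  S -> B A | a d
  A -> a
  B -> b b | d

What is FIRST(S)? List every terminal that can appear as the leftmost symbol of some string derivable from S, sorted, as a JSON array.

FIRST sets, iterate to fixpoint:
pass 1:
  A via A→a: +{a}
  B via B→b b: +{b}
  B via B→d: +{d}
  S via S→B A: +{b,d}
  S via S→a d: +{a}
  FIRST[S]={a,b,d}  FIRST[A]={a}  FIRST[B]={b,d}
pass 2: done
  FIRST[S]={a,b,d}  FIRST[A]={a}  FIRST[B]={b,d}

FIRST(S) = ["a", "b", "d"]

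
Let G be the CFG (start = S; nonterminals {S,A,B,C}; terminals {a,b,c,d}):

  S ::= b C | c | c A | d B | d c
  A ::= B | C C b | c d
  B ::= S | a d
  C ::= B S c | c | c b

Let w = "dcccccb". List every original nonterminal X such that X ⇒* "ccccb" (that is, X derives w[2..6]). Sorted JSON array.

Convert to CNF:
  S -> T0 C | T2 B | T2 T3 | T3 A | c
  A -> C X4 | T0 C | T1 T2 | T2 B | T2 T3 | T3 A | T3 T2 | c
  B -> T0 C | T1 T2 | T2 B | T2 T3 | T3 A | c
  C -> B X5 | T3 T0 | c
  T0 -> b
  T1 -> a
  T2 -> d
  T3 -> c
  X4 -> C T0
  X5 -> S T3

CYK table (by increasing span) — only the sub-triangle for w[2..6]:
  cell(2,2) c: {A,B,C,S,T3}  orig:{A,B,C,S}
  cell(3,3) c: {A,B,C,S,T3}  orig:{A,B,C,S}
  cell(4,4) c: {A,B,C,S,T3}  orig:{A,B,C,S}
  cell(5,5) c: {A,B,C,S,T3}  orig:{A,B,C,S}
  cell(6,6) b: {T0}  orig:{}
  cell(2,3) cc: {A,B,S,X5}  orig:{A,B,S}
  cell(3,4) cc: {A,B,S,X5}  orig:{A,B,S}
  cell(4,5) cc: {A,B,S,X5}  orig:{A,B,S}
  cell(5,6) cb: {C,X4}  orig:{C}
  cell(2,4) ccc: {A,B,C,S,X5}  orig:{A,B,C,S}
  cell(3,5) ccc: {A,B,C,S,X5}  orig:{A,B,C,S}
  cell(4,6) ccb: {A}
  cell(2,5) cccc: {A,B,C,S,X5}  orig:{A,B,C,S}
  cell(3,6) cccb: {A,B,S,X4}  orig:{A,B,S}
  cell(2,6) ccccb: {A,B,S,X4}  orig:{A,B,S}

Original NTs in T[2,6] deriving "ccccb": ["A", "B", "S"]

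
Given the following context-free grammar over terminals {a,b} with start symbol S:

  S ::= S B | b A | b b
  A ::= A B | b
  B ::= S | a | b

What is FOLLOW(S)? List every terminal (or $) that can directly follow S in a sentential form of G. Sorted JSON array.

FIRST sets, iterate to fixpoint:
iter 1:
  A via A→b: +{b}
  B via B→a: +{a}
  B via B→b: +{b}
  S via S→b A: +{b}
  S: {b}  A: {b}  B: {a,b}
iter 2: (stable)
  S: {b}  A: {b}  B: {a,b}

FOLLOW sets:
initialize: $ ∈ FOLLOW(S)
iter 1:
  A→A B: FOLLOW(A) ⊇ FIRST(B) = {a,b}; new: +{a,b}
  A→A B: FOLLOW(B) ⊇ FOLLOW(A) ⊇ {a,b}; new: +{a,b}
  B→S: FOLLOW(S) ⊇ FOLLOW(B) ⊇ {a,b}; new: +{a,b}
  S→S B: FOLLOW(B) ⊇ FOLLOW(S) ⊇ {$,a,b}; new: +{$}
  S→b A: FOLLOW(A) ⊇ FOLLOW(S) ⊇ {$,a,b}; new: +{$}
  FOLLOW[S]={$,a,b}  FOLLOW[A]={$,a,b}  FOLLOW[B]={$,a,b}
iter 2: (stable)
  FOLLOW[S]={$,a,b}  FOLLOW[A]={$,a,b}  FOLLOW[B]={$,a,b}

FOLLOW(S) = ["$", "a", "b"]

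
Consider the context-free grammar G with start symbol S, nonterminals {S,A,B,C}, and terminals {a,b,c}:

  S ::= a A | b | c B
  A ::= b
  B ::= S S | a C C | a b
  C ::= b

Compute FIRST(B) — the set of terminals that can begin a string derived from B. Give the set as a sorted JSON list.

FIRST iteration:
[1]
  A via A→b: +{b}
  B via B→a C C: +{a}
  C via C→b: +{b}
  S via S→a A: +{a}
  S via S→b: +{b}
  S via S→c B: +{c}
  S: {a,b,c}  A: {b}  B: {a}  C: {b}
[2]
  B via B→S S: +{b,c}
  S: {a,b,c}  A: {b}  B: {a,b,c}  C: {b}
[3] — fixpoint
  S: {a,b,c}  A: {b}  B: {a,b,c}  C: {b}

FIRST(B) = ["a", "b", "c"]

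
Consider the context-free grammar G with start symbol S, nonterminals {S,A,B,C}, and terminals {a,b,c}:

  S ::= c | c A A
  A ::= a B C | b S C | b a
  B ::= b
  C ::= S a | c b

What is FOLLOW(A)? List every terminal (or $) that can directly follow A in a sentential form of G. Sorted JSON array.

FIRST sets, iterate to fixpoint:
iter 1:
  A via A→a B C: +{a}
  A via A→b S C: +{b}
  B via B→b: +{b}
  C via C→c b: +{c}
  S via S→c: +{c}
  FIRST(S)={c}  FIRST(A)={a,b}  FIRST(B)={b}  FIRST(C)={c}
iter 2: done
  FIRST(S)={c}  FIRST(A)={a,b}  FIRST(B)={b}  FIRST(C)={c}

FOLLOW sets:
seed FOLLOW(S) with $
pass 1:
  A→a B C: FOLLOW(B) ⊇ FIRST(C) = {c}; new: +{c}
  A→b S C: FOLLOW(S) ⊇ FIRST(C) = {c}; new: +{c}
  C→S a: FOLLOW(S) ⊇ FIRST(a) = {a}; new: +{a}
  S→c A A: FOLLOW(A) ⊇ FIRST(A) = {a,b}; new: +{a,b}
  S→c A A: FOLLOW(A) ⊇ FOLLOW(S) ⊇ {$,a,c}; new: +{$,c}
  S: {$,a,c}  A: {$,a,b,c}  B: {c}  C: {}
pass 2:
  A→a B C: FOLLOW(C) ⊇ FOLLOW(A) ⊇ {$,a,b,c}; new: +{$,a,b,c}
  S: {$,a,c}  A: {$,a,b,c}  B: {c}  C: {$,a,b,c}
pass 3: — fixpoint
  S: {$,a,c}  A: {$,a,b,c}  B: {c}  C: {$,a,b,c}

FOLLOW(A) = ["$", "a", "b", "c"]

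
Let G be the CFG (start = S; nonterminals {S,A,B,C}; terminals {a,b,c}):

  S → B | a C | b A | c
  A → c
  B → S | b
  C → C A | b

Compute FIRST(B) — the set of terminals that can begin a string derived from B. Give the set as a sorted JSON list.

FIRST iteration:
pass 1:
  A via A→c: +{c}
  B via B→b: +{b}
  C via C→b: +{b}
  S via S→B: +{b}
  S via S→a C: +{a}
  S via S→c: +{c}
  FIRST[S]={a,b,c}  FIRST[A]={c}  FIRST[B]={b}  FIRST[C]={b}
pass 2:
  B via B→S: +{a,c}
  FIRST[S]={a,b,c}  FIRST[A]={c}  FIRST[B]={a,b,c}  FIRST[C]={b}
pass 3: — fixpoint
  FIRST[S]={a,b,c}  FIRST[A]={c}  FIRST[B]={a,b,c}  FIRST[C]={b}

FIRST(B) = ["a", "b", "c"]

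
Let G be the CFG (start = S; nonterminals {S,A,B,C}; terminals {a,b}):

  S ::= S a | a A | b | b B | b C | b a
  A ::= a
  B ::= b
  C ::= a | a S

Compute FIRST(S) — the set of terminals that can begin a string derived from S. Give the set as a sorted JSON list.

FIRST iteration:
round 1:
  A via A→a: +{a}
  B via B→b: +{b}
  C via C→a: +{a}
  S via S→a A: +{a}
  S via S→b: +{b}
  FIRST[S]={a,b}  FIRST[A]={a}  FIRST[B]={b}  FIRST[C]={a}
round 2: done
  FIRST[S]={a,b}  FIRST[A]={a}  FIRST[B]={b}  FIRST[C]={a}

FIRST(S) = ["a", "b"]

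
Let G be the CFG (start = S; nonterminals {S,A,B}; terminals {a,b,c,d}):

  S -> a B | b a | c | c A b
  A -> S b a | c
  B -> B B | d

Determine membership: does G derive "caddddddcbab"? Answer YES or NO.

Convert to CNF:
  S -> T0 T1 | T1 B | T2 X4 | c
  A -> S X3 | c
  B -> B B | d
  T0 -> b
  T1 -> a
  T2 -> c
  X3 -> T0 T1
  X4 -> A T0

Fill CYK table bottom-up:
  cell(0,0) c: {A,S,T2}  orig:{A,S}
  cell(1,1) a: {T1}  orig:{}
  cell(2,2) d: {B}
  cell(3,3) d: {B}
  cell(4,4) d: {B}
  cell(5,5) d: {B}
  cell(6,6) d: {B}
  cell(7,7) d: {B}
  cell(8,8) c: {A,S,T2}  orig:{A,S}
  cell(9,9) b: {T0}  orig:{}
  cell(10,10) a: {T1}  orig:{}
  cell(11,11) b: {T0}  orig:{}
  cell(0,1) ca: ∅
  cell(1,2) ad: {S}
  cell(2,3) dd: {B}
  cell(3,4) dd: {B}
  cell(4,5) dd: {B}
  cell(5,6) dd: {B}
  cell(6,7) dd: {B}
  cell(7,8) dc: ∅
  cell(8,9) cb: {X4}  orig:{}
  cell(9,10) ba: {S,X3}  orig:{S}
  cell(10,11) ab: ∅
  cell(0,2) cad: ∅
  cell(1,3) add: {S}
  cell(2,4) ddd: {B}
  cell(3,5) ddd: {B}
  cell(4,6) ddd: {B}
  cell(5,7) ddd: {B}
  cell(6,8) ddc: ∅
  cell(7,9) dcb: ∅
  cell(8,10) cba: {A}
  cell(9,11) bab: ∅
  cell(0,3) cadd: ∅
  cell(1,4) addd: {S}
  cell(2,5) dddd: {B}
  cell(3,6) dddd: {B}
  cell(4,7) dddd: {B}
  cell(5,8) dddc: ∅
  cell(6,9) ddcb: ∅
  cell(7,10) dcba: ∅
  cell(8,11) cbab: {X4}  orig:{}
  cell(0,4) caddd: ∅
  cell(1,5) adddd: {S}
  cell(2,6) ddddd: {B}
  cell(3,7) ddddd: {B}
  cell(4,8) ddddc: ∅
  cell(5,9) dddcb: ∅
  cell(6,10) ddcba: ∅
  cell(7,11) dcbab: ∅
  cell(0,5) cadddd: ∅
  cell(1,6) addddd: {S}
  cell(2,7) dddddd: {B}
  cell(3,8) dddddc: ∅
  cell(4,9) ddddcb: ∅
  cell(5,10) dddcba: ∅
  cell(6,11) ddcbab: ∅
  cell(0,6) caddddd: ∅
  cell(1,7) adddddd: {S}
  cell(2,8) ddddddc: ∅
  cell(3,9) dddddcb: ∅
  cell(4,10) ddddcba: ∅
  cell(5,11) dddcbab: ∅
  cell(0,7) cadddddd: ∅
  cell(1,8) addddddc: ∅
  cell(2,9) ddddddcb: ∅
  cell(3,10) dddddcba: ∅
  cell(4,11) ddddcbab: ∅
  cell(0,8) caddddddc: ∅
  cell(1,9) addddddcb: ∅
  cell(2,10) ddddddcba: ∅
  cell(3,11) dddddcbab: ∅
  cell(0,9) caddddddcb: ∅
  cell(1,10) addddddcba: ∅
  cell(2,11) ddddddcbab: ∅
  cell(0,10) caddddddcba: ∅
  cell(1,11) addddddcbab: ∅
  cell(0,11) caddddddcbab: ∅

S ∉ T[0,11] ⇒ NO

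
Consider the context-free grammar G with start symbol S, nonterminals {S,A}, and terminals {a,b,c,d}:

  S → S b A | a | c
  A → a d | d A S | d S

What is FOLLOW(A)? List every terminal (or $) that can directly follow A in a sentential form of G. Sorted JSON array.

FIRST iteration:
[1]
  A via A→a d: +{a}
  A via A→d A S: +{d}
  S via S→a: +{a}
  S via S→c: +{c}
  S: {a,c}  A: {a,d}
[2] — fixpoint
  S: {a,c}  A: {a,d}

Compute FOLLOW by fixpoint:
initialize: $ ∈ FOLLOW(S)
pass 1:
  A→d A S: FOLLOW(A) ⊇ FIRST(S) = {a,c}; new: +{a,c}
  A→d A S: FOLLOW(S) ⊇ FOLLOW(A) ⊇ {a,c}; new: +{a,c}
  S→S b A: FOLLOW(S) ⊇ FIRST(b) = {b}; new: +{b}
  S→S b A: FOLLOW(A) ⊇ FOLLOW(S) ⊇ {$,a,b,c}; new: +{$,b}
  FOLLOW[S]={$,a,b,c}  FOLLOW[A]={$,a,b,c}
pass 2: (no change)
  FOLLOW[S]={$,a,b,c}  FOLLOW[A]={$,a,b,c}

FOLLOW(A) = ["$", "a", "b", "c"]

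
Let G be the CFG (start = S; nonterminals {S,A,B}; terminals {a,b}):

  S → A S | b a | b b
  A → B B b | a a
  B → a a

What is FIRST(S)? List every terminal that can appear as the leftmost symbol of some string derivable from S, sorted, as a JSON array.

FIRST iteration:
pass 1:
  A via A→a a: +{a}
  B via B→a a: +{a}
  S via S→A S: +{a}
  S via S→b a: +{b}
  S: {a,b}  A: {a}  B: {a}
pass 2: (no change)
  S: {a,b}  A: {a}  B: {a}

FIRST(S) = ["a", "b"]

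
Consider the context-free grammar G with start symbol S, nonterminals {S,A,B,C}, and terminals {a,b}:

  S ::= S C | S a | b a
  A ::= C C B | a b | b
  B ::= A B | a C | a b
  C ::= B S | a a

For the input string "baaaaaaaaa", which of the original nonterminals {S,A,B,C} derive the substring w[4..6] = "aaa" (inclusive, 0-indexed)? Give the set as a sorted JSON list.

Convert to CNF:
  S -> S C | S T0 | T1 T0
  A -> C X2 | T0 T1 | b
  B -> A B | T0 C | T0 T1
  C -> B S | T0 T0
  T0 -> a
  T1 -> b
  X2 -> C B

CYK table (by increasing span) (cells [i..j] with 4 ≤ i ≤ j ≤ 6 only):
  T[4,4] 'a' = {T0}  orig:{}
  T[5,5] 'a' = {T0}  orig:{}
  T[6,6] 'a' = {T0}  orig:{}
  T[4,5] 'aa' = {C}
  T[5,6] 'aa' = {C}
  T[4,6] 'aaa' = {B}

Original NTs in T[4,6] deriving "aaa": ["B"]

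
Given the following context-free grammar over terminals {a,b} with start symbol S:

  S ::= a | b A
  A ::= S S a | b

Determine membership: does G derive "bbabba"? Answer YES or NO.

CNF form of G:
  S -> T1 A | a
  A -> S X2 | b
  T0 -> a
  T1 -> b
  X2 -> S T0

Fill CYK table bottom-up:
  cell(0,0) b: {A,T1}  orig:{A}
  cell(1,1) b: {A,T1}  orig:{A}
  cell(2,2) a: {S,T0}  orig:{S}
  cell(3,3) b: {A,T1}  orig:{A}
  cell(4,4) b: {A,T1}  orig:{A}
  cell(5,5) a: {S,T0}  orig:{S}
  cell(0,1) bb: {S}
  cell(1,2) ba: ∅
  cell(2,3) ab: ∅
  cell(3,4) bb: {S}
  cell(4,5) ba: ∅
  cell(0,2) bba: {X2}  orig:{}
  cell(1,3) bab: ∅
  cell(2,4) abb: ∅
  cell(3,5) bba: {X2}  orig:{}
  cell(0,3) bbab: ∅
  cell(1,4) babb: ∅
  cell(2,5) abba: {A}
  cell(0,4) bbabb: ∅
  cell(1,5) babba: {S}
  cell(0,5) bbabba: ∅

S ∉ T[0,5] ⇒ NO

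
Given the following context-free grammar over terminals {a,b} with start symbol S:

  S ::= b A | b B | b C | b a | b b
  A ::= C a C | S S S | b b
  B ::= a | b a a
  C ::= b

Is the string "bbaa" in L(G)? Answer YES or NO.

Convert to CNF:
  S -> T1 A | T1 B | T1 C | T1 T0 | T1 T1
  A -> C X2 | S X3 | T1 T1
  B -> T1 X4 | a
  C -> b
  T0 -> a
  T1 -> b
  X2 -> T0 C
  X3 -> S S
  X4 -> T0 T0

CYK fill:
  T[0,0] 'b' = {C,T1}  orig:{C}
  T[1,1] 'b' = {C,T1}  orig:{C}
  T[2,2] 'a' = {B,T0}  orig:{B}
  T[3,3] 'a' = {B,T0}  orig:{B}
  T[0,1] 'bb' = {A,S}
  T[1,2] 'ba' = {S}
  T[2,3] 'aa' = {X4}  orig:{}
  T[0,2] 'bba' = ∅
  T[1,3] 'baa' = {B}
  T[0,3] 'bbaa' = {S}

S ∈ T[0,3] ⇒ YES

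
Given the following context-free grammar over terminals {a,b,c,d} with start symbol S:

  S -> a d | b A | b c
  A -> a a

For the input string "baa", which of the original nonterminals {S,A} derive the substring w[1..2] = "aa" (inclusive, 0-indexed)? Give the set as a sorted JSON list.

CNF form of G:
  S -> T0 T1 | T2 A | T2 T3
  A -> T0 T0
  T0 -> a
  T1 -> d
  T2 -> b
  T3 -> c

Fill CYK table bottom-up, restricted to cells inside w[1..2]:
  [1..1]={T0}  "a"  orig:{}
  [2..2]={T0}  "a"  orig:{}
  [1..2]={A}  "aa"

Original NTs in T[1,2] deriving "aa": ["A"]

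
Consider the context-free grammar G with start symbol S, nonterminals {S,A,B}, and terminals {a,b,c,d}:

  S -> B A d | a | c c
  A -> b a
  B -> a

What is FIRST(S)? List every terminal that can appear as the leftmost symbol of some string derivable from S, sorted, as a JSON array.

FIRST sets, iterate to fixpoint:
iter 1:
  A via A→b a: +{b}
  B via B→a: +{a}
  S via S→B A d: +{a}
  S via S→c c: +{c}
  FIRST(S)={a,c}  FIRST(A)={b}  FIRST(B)={a}
iter 2: (no change)
  FIRST(S)={a,c}  FIRST(A)={b}  FIRST(B)={a}

FIRST(S) = ["a", "c"]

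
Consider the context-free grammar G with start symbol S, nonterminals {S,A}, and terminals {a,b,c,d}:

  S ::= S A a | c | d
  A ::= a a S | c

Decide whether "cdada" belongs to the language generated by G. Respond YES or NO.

Convert to CNF:
  S -> S X2 | c | d
  A -> T0 X1 | c
  T0 -> a
  X1 -> T0 S
  X2 -> A T0

CYK fill:
  [0..0]={A,S}  "c"
  [1..1]={S}  "d"
  [2..2]={T0}  "a"  orig:{}
  [3..3]={S}  "d"
  [4..4]={T0}  "a"  orig:{}
  [0..1]=∅  "cd"
  [1..2]=∅  "da"
  [2..3]={X1}  "ad"  orig:{}
  [3..4]=∅  "da"
  [0..2]=∅  "cda"
  [1..3]=∅  "dad"
  [2..4]=∅  "ada"
  [0..3]=∅  "cdad"
  [1..4]=∅  "dada"
  [0..4]=∅  "cdada"

S ∉ T[0,4] ⇒ NO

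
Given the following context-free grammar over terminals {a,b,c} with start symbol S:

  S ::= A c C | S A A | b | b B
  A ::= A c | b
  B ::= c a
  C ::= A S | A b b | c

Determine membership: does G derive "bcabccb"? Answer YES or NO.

Convert to CNF:
  S -> A X4 | S X5 | T2 B | b
  A -> A T0 | b
  B -> T0 T1
  C -> A S | A X3 | c
  T0 -> c
  T1 -> a
  T2 -> b
  X3 -> T2 T2
  X4 -> T0 C
  X5 -> A A

CYK fill:
  cell(0,0) b: {A,S,T2}  orig:{A,S}
  cell(1,1) c: {C,T0}  orig:{C}
  cell(2,2) a: {T1}  orig:{}
  cell(3,3) b: {A,S,T2}  orig:{A,S}
  cell(4,4) c: {C,T0}  orig:{C}
  cell(5,5) c: {C,T0}  orig:{C}
  cell(6,6) b: {A,S,T2}  orig:{A,S}
  cell(0,1) bc: {A}
  cell(1,2) ca: {B}
  cell(2,3) ab: ∅
  cell(3,4) bc: {A}
  cell(4,5) cc: {X4}  orig:{}
  cell(5,6) cb: ∅
  cell(0,2) bca: {S}
  cell(1,3) cab: ∅
  cell(2,4) abc: ∅
  cell(3,5) bcc: {A,S}
  cell(4,6) ccb: ∅
  cell(0,3) bcab: ∅
  cell(1,4) cabc: ∅
  cell(2,5) abcc: ∅
  cell(3,6) bccb: {C,X5}  orig:{C}
  cell(0,4) bcabc: ∅
  cell(1,5) cabcc: ∅
  cell(2,6) abccb: ∅
  cell(0,5) bcabcc: ∅
  cell(1,6) cabccb: ∅
  cell(0,6) bcabccb: {S}

S ∈ T[0,6] ⇒ YES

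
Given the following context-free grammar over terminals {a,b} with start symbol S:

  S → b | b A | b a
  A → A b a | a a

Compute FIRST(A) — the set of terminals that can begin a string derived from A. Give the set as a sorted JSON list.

FIRST iteration:
[1]
  A via A→a a: +{a}
  S via S→b: +{b}
  FIRST[S]={b}  FIRST[A]={a}
[2] — fixpoint
  FIRST[S]={b}  FIRST[A]={a}

FIRST(A) = ["a"]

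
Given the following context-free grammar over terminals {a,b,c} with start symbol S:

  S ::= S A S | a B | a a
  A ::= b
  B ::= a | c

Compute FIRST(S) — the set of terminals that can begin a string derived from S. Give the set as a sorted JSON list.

FIRST iteration:
[1]
  A via A→b: +{b}
  B via B→a: +{a}
  B via B→c: +{c}
  S via S→a B: +{a}
  S: {a}  A: {b}  B: {a,c}
[2] done
  S: {a}  A: {b}  B: {a,c}

FIRST(S) = ["a"]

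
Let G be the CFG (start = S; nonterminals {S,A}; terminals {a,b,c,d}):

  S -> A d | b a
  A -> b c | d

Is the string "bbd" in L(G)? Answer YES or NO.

Convert to CNF:
  S -> A T2 | T0 T3
  A -> T0 T1 | d
  T0 -> b
  T1 -> c
  T2 -> d
  T3 -> a

Fill CYK table bottom-up:
  [0..0]={T0}  "b"  orig:{}
  [1..1]={T0}  "b"  orig:{}
  [2..2]={A,T2}  "d"  orig:{A}
  [0..1]=∅  "bb"
  [1..2]=∅  "bd"
  [0..2]=∅  "bbd"

S ∉ T[0,2] ⇒ NO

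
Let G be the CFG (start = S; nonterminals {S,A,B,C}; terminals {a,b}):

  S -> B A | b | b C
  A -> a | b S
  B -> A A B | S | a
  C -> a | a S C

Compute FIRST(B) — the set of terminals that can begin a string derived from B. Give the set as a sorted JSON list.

FIRST sets, iterate to fixpoint:
iter 1:
  A via A→a: +{a}
  A via A→b S: +{b}
  B via B→A A B: +{a,b}
  C via C→a: +{a}
  S via S→B A: +{a,b}
  FIRST(S)={a,b}  FIRST(A)={a,b}  FIRST(B)={a,b}  FIRST(C)={a}
iter 2: — fixpoint
  FIRST(S)={a,b}  FIRST(A)={a,b}  FIRST(B)={a,b}  FIRST(C)={a}

FIRST(B) = ["a", "b"]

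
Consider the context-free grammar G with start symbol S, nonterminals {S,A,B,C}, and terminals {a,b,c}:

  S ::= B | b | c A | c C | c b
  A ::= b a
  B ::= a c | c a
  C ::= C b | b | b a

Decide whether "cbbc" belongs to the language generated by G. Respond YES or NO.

CNF form of G:
  S -> T1 T2 | T2 A | T2 C | T2 T0 | T2 T1 | b
  A -> T0 T1
  B -> T1 T2 | T2 T1
  C -> C T0 | T0 T1 | b
  T0 -> b
  T1 -> a
  T2 -> c

CYK table (by increasing span):
  T[0,0] 'c' = {T2}  orig:{}
  T[1,1] 'b' = {C,S,T0}  orig:{C,S}
  T[2,2] 'b' = {C,S,T0}  orig:{C,S}
  T[3,3] 'c' = {T2}  orig:{}
  T[0,1] 'cb' = {S}
  T[1,2] 'bb' = {C}
  T[2,3] 'bc' = ∅
  T[0,2] 'cbb' = {S}
  T[1,3] 'bbc' = ∅
  T[0,3] 'cbbc' = ∅

S ∉ T[0,3] ⇒ NO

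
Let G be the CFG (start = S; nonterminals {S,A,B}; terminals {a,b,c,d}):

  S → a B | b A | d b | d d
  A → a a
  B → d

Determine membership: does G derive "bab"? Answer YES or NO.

Convert to CNF:
  S -> T0 B | T1 A | T2 T1 | T2 T2
  A -> T0 T0
  B -> d
  T0 -> a
  T1 -> b
  T2 -> d

CYK fill:
  [0..0]={T1}  "b"  orig:{}
  [1..1]={T0}  "a"  orig:{}
  [2..2]={T1}  "b"  orig:{}
  [0..1]=∅  "ba"
  [1..2]=∅  "ab"
  [0..2]=∅  "bab"

S ∉ T[0,2] ⇒ NO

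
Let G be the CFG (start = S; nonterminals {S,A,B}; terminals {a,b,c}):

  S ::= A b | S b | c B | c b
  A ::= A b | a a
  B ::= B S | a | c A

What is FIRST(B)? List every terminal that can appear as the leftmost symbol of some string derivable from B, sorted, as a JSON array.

FIRST iteration:
pass 1:
  A via A→a a: +{a}
  B via B→a: +{a}
  B via B→c A: +{c}
  S via S→A b: +{a}
  S via S→c B: +{c}
  FIRST[S]={a,c}  FIRST[A]={a}  FIRST[B]={a,c}
pass 2: — fixpoint
  FIRST[S]={a,c}  FIRST[A]={a}  FIRST[B]={a,c}

FIRST(B) = ["a", "c"]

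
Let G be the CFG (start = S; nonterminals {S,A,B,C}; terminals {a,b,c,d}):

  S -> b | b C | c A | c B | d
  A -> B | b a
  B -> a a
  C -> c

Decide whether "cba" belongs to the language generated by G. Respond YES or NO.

Convert to CNF:
  S -> T1 C | T2 A | T2 B | b | d
  A -> T0 T0 | T1 T0
  B -> T0 T0
  C -> c
  T0 -> a
  T1 -> b
  T2 -> c

CYK fill:
  cell(0,0) c: {C,T2}  orig:{C}
  cell(1,1) b: {S,T1}  orig:{S}
  cell(2,2) a: {T0}  orig:{}
  cell(0,1) cb: ∅
  cell(1,2) ba: {A}
  cell(0,2) cba: {S}

S ∈ T[0,2] ⇒ YES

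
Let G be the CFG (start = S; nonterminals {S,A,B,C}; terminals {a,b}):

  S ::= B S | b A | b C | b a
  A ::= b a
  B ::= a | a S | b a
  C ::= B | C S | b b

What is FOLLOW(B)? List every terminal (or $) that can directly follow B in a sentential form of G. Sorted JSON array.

FIRST iteration:
round 1:
  A via A→b a: +{b}
  B via B→a: +{a}
  B via B→b a: +{b}
  C via C→B: +{a,b}
  S via S→B S: +{a,b}
  FIRST(S)={a,b}  FIRST(A)={b}  FIRST(B)={a,b}  FIRST(C)={a,b}
round 2: done
  FIRST(S)={a,b}  FIRST(A)={b}  FIRST(B)={a,b}  FIRST(C)={a,b}

FOLLOW sets:
seed FOLLOW(S) with $
iter 1:
  C→C S: FOLLOW(C) ⊇ FIRST(S) = {a,b}; new: +{a,b}
  C→C S: FOLLOW(S) ⊇ FOLLOW(C) ⊇ {a,b}; new: +{a,b}
  S→B S: FOLLOW(B) ⊇ FIRST(S) = {a,b}; new: +{a,b}
  S→b A: FOLLOW(A) ⊇ FOLLOW(S) ⊇ {$,a,b}; new: +{$,a,b}
  S→b C: FOLLOW(C) ⊇ FOLLOW(S) ⊇ {$,a,b}; new: +{$}
  FOLLOW[S]={$,a,b}  FOLLOW[A]={$,a,b}  FOLLOW[B]={a,b}  FOLLOW[C]={$,a,b}
iter 2:
  C→B: FOLLOW(B) ⊇ FOLLOW(C) ⊇ {$,a,b}; new: +{$}
  FOLLOW[S]={$,a,b}  FOLLOW[A]={$,a,b}  FOLLOW[B]={$,a,b}  FOLLOW[C]={$,a,b}
iter 3: — fixpoint
  FOLLOW[S]={$,a,b}  FOLLOW[A]={$,a,b}  FOLLOW[B]={$,a,b}  FOLLOW[C]={$,a,b}

FOLLOW(B) = ["$", "a", "b"]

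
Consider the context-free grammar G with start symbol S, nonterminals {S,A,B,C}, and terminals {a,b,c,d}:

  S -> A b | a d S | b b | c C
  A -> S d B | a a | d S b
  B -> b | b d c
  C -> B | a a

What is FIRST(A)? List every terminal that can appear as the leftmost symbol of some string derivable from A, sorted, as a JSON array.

FIRST sets, iterate to fixpoint:
round 1:
  A via A→a a: +{a}
  A via A→d S b: +{d}
  B via B→b: +{b}
  C via C→B: +{b}
  C via C→a a: +{a}
  S via S→A b: +{a,d}
  S via S→b b: +{b}
  S via S→c C: +{c}
  S: {a,b,c,d}  A: {a,d}  B: {b}  C: {a,b}
round 2:
  A via A→S d B: +{b,c}
  S: {a,b,c,d}  A: {a,b,c,d}  B: {b}  C: {a,b}
round 3: — fixpoint
  S: {a,b,c,d}  A: {a,b,c,d}  B: {b}  C: {a,b}

FIRST(A) = ["a", "b", "c", "d"]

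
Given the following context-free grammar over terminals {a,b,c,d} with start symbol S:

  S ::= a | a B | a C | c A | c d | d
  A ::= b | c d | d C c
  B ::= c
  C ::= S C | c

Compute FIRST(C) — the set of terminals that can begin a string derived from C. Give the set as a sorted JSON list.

FIRST sets, iterate to fixpoint:
round 1:
  A via A→b: +{b}
  A via A→c d: +{c}
  A via A→d C c: +{d}
  B via B→c: +{c}
  C via C→c: +{c}
  S via S→a: +{a}
  S via S→c A: +{c}
  S via S→d: +{d}
  S: {a,c,d}  A: {b,c,d}  B: {c}  C: {c}
round 2:
  C via C→S C: +{a,d}
  S: {a,c,d}  A: {b,c,d}  B: {c}  C: {a,c,d}
round 3: (stable)
  S: {a,c,d}  A: {b,c,d}  B: {c}  C: {a,c,d}

FIRST(C) = ["a", "c", "d"]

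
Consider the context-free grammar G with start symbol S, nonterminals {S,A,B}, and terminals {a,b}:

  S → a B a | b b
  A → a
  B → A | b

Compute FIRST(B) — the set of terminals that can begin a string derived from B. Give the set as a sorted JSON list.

Compute FIRST by fixpoint:
iter 1:
  A via A→a: +{a}
  B via B→A: +{a}
  B via B→b: +{b}
  S via S→a B a: +{a}
  S via S→b b: +{b}
  S: {a,b}  A: {a}  B: {a,b}
iter 2: (no change)
  S: {a,b}  A: {a}  B: {a,b}

FIRST(B) = ["a", "b"]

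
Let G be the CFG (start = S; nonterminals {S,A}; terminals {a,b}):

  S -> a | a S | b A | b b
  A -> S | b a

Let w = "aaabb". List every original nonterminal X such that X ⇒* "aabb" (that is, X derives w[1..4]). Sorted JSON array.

Convert to CNF:
  S -> T0 S | T1 A | T1 T1 | a
  A -> T0 S | T1 A | T1 T0 | T1 T1 | a
  T0 -> a
  T1 -> b

CYK fill — only the sub-triangle for w[1..4]:
  T[1,1] 'a' = {A,S,T0}  orig:{A,S}
  T[2,2] 'a' = {A,S,T0}  orig:{A,S}
  T[3,3] 'b' = {T1}  orig:{}
  T[4,4] 'b' = {T1}  orig:{}
  T[1,2] 'aa' = {A,S}
  T[2,3] 'ab' = ∅
  T[3,4] 'bb' = {A,S}
  T[1,3] 'aab' = ∅
  T[2,4] 'abb' = {A,S}
  T[1,4] 'aabb' = {A,S}

Original NTs in T[1,4] deriving "aabb": ["A", "S"]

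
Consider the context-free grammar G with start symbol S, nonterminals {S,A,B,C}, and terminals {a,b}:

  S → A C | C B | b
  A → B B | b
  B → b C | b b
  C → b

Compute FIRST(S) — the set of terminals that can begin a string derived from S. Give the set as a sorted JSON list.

FIRST sets, iterate to fixpoint:
[1]
  A via A→b: +{b}
  B via B→b C: +{b}
  C via C→b: +{b}
  S via S→A C: +{b}
  FIRST(S)={b}  FIRST(A)={b}  FIRST(B)={b}  FIRST(C)={b}
[2] — fixpoint
  FIRST(S)={b}  FIRST(A)={b}  FIRST(B)={b}  FIRST(C)={b}

FIRST(S) = ["b"]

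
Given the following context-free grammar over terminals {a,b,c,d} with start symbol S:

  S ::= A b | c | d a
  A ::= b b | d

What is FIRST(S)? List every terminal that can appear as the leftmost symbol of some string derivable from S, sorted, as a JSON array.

Compute FIRST by fixpoint:
pass 1:
  A via A→b b: +{b}
  A via A→d: +{d}
  S via S→A b: +{b,d}
  S via S→c: +{c}
  S: {b,c,d}  A: {b,d}
pass 2: (stable)
  S: {b,c,d}  A: {b,d}

FIRST(S) = ["b", "c", "d"]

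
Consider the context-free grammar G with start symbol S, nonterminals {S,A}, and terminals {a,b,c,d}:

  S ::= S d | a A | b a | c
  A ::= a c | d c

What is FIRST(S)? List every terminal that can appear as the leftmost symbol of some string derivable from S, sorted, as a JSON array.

FIRST iteration:
pass 1:
  A via A→a c: +{a}
  A via A→d c: +{d}
  S via S→a A: +{a}
  S via S→b a: +{b}
  S via S→c: +{c}
  FIRST(S)={a,b,c}  FIRST(A)={a,d}
pass 2: (stable)
  FIRST(S)={a,b,c}  FIRST(A)={a,d}

FIRST(S) = ["a", "b", "c"]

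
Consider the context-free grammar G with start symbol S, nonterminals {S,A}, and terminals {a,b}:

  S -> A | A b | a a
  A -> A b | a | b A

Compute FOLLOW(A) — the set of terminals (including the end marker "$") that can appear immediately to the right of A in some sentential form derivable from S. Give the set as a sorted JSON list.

FIRST iteration:
[1]
  A via A→a: +{a}
  A via A→b A: +{b}
  S via S→A: +{a,b}
  FIRST[S]={a,b}  FIRST[A]={a,b}
[2] done
  FIRST[S]={a,b}  FIRST[A]={a,b}

Compute FOLLOW by fixpoint:
seed FOLLOW(S) with $
[1]
  A→A b: FOLLOW(A) ⊇ FIRST(b) = {b}; new: +{b}
  S→A: FOLLOW(A) ⊇ FOLLOW(S) ⊇ {$}; new: +{$}
  FOLLOW(S)={$}  FOLLOW(A)={$,b}
[2] (stable)
  FOLLOW(S)={$}  FOLLOW(A)={$,b}

FOLLOW(A) = ["$", "b"]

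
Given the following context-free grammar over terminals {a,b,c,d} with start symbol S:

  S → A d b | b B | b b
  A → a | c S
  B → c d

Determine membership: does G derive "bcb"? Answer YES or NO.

CNF form of G:
  S -> A X3 | T2 B | T2 T2
  A -> T0 S | a
  B -> T0 T1
  T0 -> c
  T1 -> d
  T2 -> b
  X3 -> T1 T2

Fill CYK table bottom-up:
  [0..0]={T2}  "b"  orig:{}
  [1..1]={T0}  "c"  orig:{}
  [2..2]={T2}  "b"  orig:{}
  [0..1]=∅  "bc"
  [1..2]=∅  "cb"
  [0..2]=∅  "bcb"

S ∉ T[0,2] ⇒ NO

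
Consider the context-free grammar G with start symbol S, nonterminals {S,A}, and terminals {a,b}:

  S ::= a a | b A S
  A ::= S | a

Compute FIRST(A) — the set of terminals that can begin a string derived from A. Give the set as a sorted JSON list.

Compute FIRST by fixpoint:
round 1:
  A via A→a: +{a}
  S via S→a a: +{a}
  S via S→b A S: +{b}
  FIRST[S]={a,b}  FIRST[A]={a}
round 2:
  A via A→S: +{b}
  FIRST[S]={a,b}  FIRST[A]={a,b}
round 3: (no change)
  FIRST[S]={a,b}  FIRST[A]={a,b}

FIRST(A) = ["a", "b"]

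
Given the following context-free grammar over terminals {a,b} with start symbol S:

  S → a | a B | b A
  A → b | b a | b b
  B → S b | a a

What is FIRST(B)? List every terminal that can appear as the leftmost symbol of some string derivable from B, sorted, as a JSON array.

Compute FIRST by fixpoint:
[1]
  A via A→b: +{b}
  B via B→a a: +{a}
  S via S→a: +{a}
  S via S→b A: +{b}
  FIRST[S]={a,b}  FIRST[A]={b}  FIRST[B]={a}
[2]
  B via B→S b: +{b}
  FIRST[S]={a,b}  FIRST[A]={b}  FIRST[B]={a,b}
[3] (no change)
  FIRST[S]={a,b}  FIRST[A]={b}  FIRST[B]={a,b}

FIRST(B) = ["a", "b"]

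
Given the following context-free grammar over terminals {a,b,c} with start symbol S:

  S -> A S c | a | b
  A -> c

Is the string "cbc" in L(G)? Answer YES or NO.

Convert to CNF:
  S -> A X1 | a | b
  A -> c
  T0 -> c
  X1 -> S T0

Fill CYK table bottom-up:
  cell(0,0) c: {A,T0}  orig:{A}
  cell(1,1) b: {S}
  cell(2,2) c: {A,T0}  orig:{A}
  cell(0,1) cb: ∅
  cell(1,2) bc: {X1}  orig:{}
  cell(0,2) cbc: {S}

S ∈ T[0,2] ⇒ YES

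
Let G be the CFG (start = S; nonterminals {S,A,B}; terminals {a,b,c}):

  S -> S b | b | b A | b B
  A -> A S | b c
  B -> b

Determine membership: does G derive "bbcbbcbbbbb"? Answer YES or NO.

Convert to CNF:
  S -> S T0 | T0 A | T0 B | b
  A -> A S | T0 T1
  B -> b
  T0 -> b
  T1 -> c

Fill CYK table bottom-up:
  T[0,0] 'b' = {B,S,T0}  orig:{B,S}
  T[1,1] 'b' = {B,S,T0}  orig:{B,S}
  T[2,2] 'c' = {T1}  orig:{}
  T[3,3] 'b' = {B,S,T0}  orig:{B,S}
  T[4,4] 'b' = {B,S,T0}  orig:{B,S}
  T[5,5] 'c' = {T1}  orig:{}
  T[6,6] 'b' = {B,S,T0}  orig:{B,S}
  T[7,7] 'b' = {B,S,T0}  orig:{B,S}
  T[8,8] 'b' = {B,S,T0}  orig:{B,S}
  T[9,9] 'b' = {B,S,T0}  orig:{B,S}
  T[10,10] 'b' = {B,S,T0}  orig:{B,S}
  T[0,1] 'bb' = {S}
  T[1,2] 'bc' = {A}
  T[2,3] 'cb' = ∅
  T[3,4] 'bb' = {S}
  T[4,5] 'bc' = {A}
  T[5,6] 'cb' = ∅
  T[6,7] 'bb' = {S}
  T[7,8] 'bb' = {S}
  T[8,9] 'bb' = {S}
  T[9,10] 'bb' = {S}
  T[0,2] 'bbc' = {S}
  T[1,3] 'bcb' = {A}
  T[2,4] 'cbb' = ∅
  T[3,5] 'bbc' = {S}
  T[4,6] 'bcb' = {A}
  T[5,7] 'cbb' = ∅
  T[6,8] 'bbb' = {S}
  T[7,9] 'bbb' = {S}
  T[8,10] 'bbb' = {S}
  T[0,3] 'bbcb' = {S}
  T[1,4] 'bcbb' = {A}
  T[2,5] 'cbbc' = ∅
  T[3,6] 'bbcb' = {S}
  T[4,7] 'bcbb' = {A}
  T[5,8] 'cbbb' = ∅
  T[6,9] 'bbbb' = {S}
  T[7,10] 'bbbb' = {S}
  T[0,4] 'bbcbb' = {S}
  T[1,5] 'bcbbc' = {A}
  T[2,6] 'cbbcb' = ∅
  T[3,7] 'bbcbb' = {S}
  T[4,8] 'bcbbb' = {A}
  T[5,9] 'cbbbb' = ∅
  T[6,10] 'bbbbb' = {S}
  T[0,5] 'bbcbbc' = {S}
  T[1,6] 'bcbbcb' = {A}
  T[2,7] 'cbbcbb' = ∅
  T[3,8] 'bbcbbb' = {S}
  T[4,9] 'bcbbbb' = {A}
  T[5,10] 'cbbbbb' = ∅
  T[0,6] 'bbcbbcb' = {S}
  T[1,7] 'bcbbcbb' = {A}
  T[2,8] 'cbbcbbb' = ∅
  T[3,9] 'bbcbbbb' = {S}
  T[4,10] 'bcbbbbb' = {A}
  T[0,7] 'bbcbbcbb' = {S}
  T[1,8] 'bcbbcbbb' = {A}
  T[2,9] 'cbbcbbbb' = ∅
  T[3,10] 'bbcbbbbb' = {S}
  T[0,8] 'bbcbbcbbb' = {S}
  T[1,9] 'bcbbcbbbb' = {A}
  T[2,10] 'cbbcbbbbb' = ∅
  T[0,9] 'bbcbbcbbbb' = {S}
  T[1,10] 'bcbbcbbbbb' = {A}
  T[0,10] 'bbcbbcbbbbb' = {S}

S ∈ T[0,10] ⇒ YES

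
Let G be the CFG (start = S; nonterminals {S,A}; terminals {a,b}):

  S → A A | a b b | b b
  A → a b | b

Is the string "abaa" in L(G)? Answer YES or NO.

Convert to CNF:
  S -> A A | T0 X2 | T1 T1
  A -> T0 T1 | b
  T0 -> a
  T1 -> b
  X2 -> T1 T1

CYK table (by increasing span):
  [0..0]={T0}  "a"  orig:{}
  [1..1]={A,T1}  "b"  orig:{A}
  [2..2]={T0}  "a"  orig:{}
  [3..3]={T0}  "a"  orig:{}
  [0..1]={A}  "ab"
  [1..2]=∅  "ba"
  [2..3]=∅  "aa"
  [0..2]=∅  "aba"
  [1..3]=∅  "baa"
  [0..3]=∅  "abaa"

S ∉ T[0,3] ⇒ NO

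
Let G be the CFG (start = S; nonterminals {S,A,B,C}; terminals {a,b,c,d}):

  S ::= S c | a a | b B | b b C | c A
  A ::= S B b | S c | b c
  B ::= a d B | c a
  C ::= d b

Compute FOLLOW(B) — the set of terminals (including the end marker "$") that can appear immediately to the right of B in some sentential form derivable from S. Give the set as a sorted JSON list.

FIRST iteration:
pass 1:
  A via A→b c: +{b}
  B via B→a d B: +{a}
  B via B→c a: +{c}
  C via C→d b: +{d}
  S via S→a a: +{a}
  S via S→b B: +{b}
  S via S→c A: +{c}
  FIRST[S]={a,b,c}  FIRST[A]={b}  FIRST[B]={a,c}  FIRST[C]={d}
pass 2:
  A via A→S B b: +{a,c}
  FIRST[S]={a,b,c}  FIRST[A]={a,b,c}  FIRST[B]={a,c}  FIRST[C]={d}
pass 3: (stable)
  FIRST[S]={a,b,c}  FIRST[A]={a,b,c}  FIRST[B]={a,c}  FIRST[C]={d}

FOLLOW sets:
FOLLOW(S) := {$}
round 1:
  A→S B b: FOLLOW(S) ⊇ FIRST(B) = {a,c}; new: +{a,c}
  A→S B b: FOLLOW(B) ⊇ FIRST(b) = {b}; new: +{b}
  S→b B: FOLLOW(B) ⊇ FOLLOW(S) ⊇ {$,a,c}; new: +{$,a,c}
  S→b b C: FOLLOW(C) ⊇ FOLLOW(S) ⊇ {$,a,c}; new: +{$,a,c}
  S→c A: FOLLOW(A) ⊇ FOLLOW(S) ⊇ {$,a,c}; new: +{$,a,c}
  S: {$,a,c}  A: {$,a,c}  B: {$,a,b,c}  C: {$,a,c}
round 2: (no change)
  S: {$,a,c}  A: {$,a,c}  B: {$,a,b,c}  C: {$,a,c}

FOLLOW(B) = ["$", "a", "b", "c"]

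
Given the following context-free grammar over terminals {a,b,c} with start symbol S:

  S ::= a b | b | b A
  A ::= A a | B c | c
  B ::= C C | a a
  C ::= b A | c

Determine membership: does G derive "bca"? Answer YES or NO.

CNF form of G:
  S -> T0 T2 | T2 A | b
  A -> A T0 | B T1 | c
  B -> C C | T0 T0
  C -> T2 A | c
  T0 -> a
  T1 -> c
  T2 -> b

Fill CYK table bottom-up:
  T[0,0] 'b' = {S,T2}  orig:{S}
  T[1,1] 'c' = {A,C,T1}  orig:{A,C}
  T[2,2] 'a' = {T0}  orig:{}
  T[0,1] 'bc' = {C,S}
  T[1,2] 'ca' = {A}
  T[0,2] 'bca' = {C,S}

S ∈ T[0,2] ⇒ YES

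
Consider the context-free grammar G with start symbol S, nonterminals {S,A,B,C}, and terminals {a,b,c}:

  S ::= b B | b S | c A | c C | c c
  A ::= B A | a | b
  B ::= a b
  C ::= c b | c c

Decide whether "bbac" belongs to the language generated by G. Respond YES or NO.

CNF form of G:
  S -> T1 B | T1 S | T2 A | T2 C | T2 T2
  A -> B A | a | b
  B -> T0 T1
  C -> T2 T1 | T2 T2
  T0 -> a
  T1 -> b
  T2 -> c

CYK fill:
  [0..0]={A,T1}  "b"  orig:{A}
  [1..1]={A,T1}  "b"  orig:{A}
  [2..2]={A,T0}  "a"  orig:{A}
  [3..3]={T2}  "c"  orig:{}
  [0..1]=∅  "bb"
  [1..2]=∅  "ba"
  [2..3]=∅  "ac"
  [0..2]=∅  "bba"
  [1..3]=∅  "bac"
  [0..3]=∅  "bbac"

S ∉ T[0,3] ⇒ NO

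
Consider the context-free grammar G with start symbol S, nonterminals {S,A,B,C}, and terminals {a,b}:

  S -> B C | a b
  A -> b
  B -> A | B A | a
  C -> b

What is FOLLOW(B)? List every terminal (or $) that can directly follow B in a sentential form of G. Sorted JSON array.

FIRST iteration:
round 1:
  A via A→b: +{b}
  B via B→A: +{b}
  B via B→a: +{a}
  C via C→b: +{b}
  S via S→B C: +{a,b}
  FIRST(S)={a,b}  FIRST(A)={b}  FIRST(B)={a,b}  FIRST(C)={b}
round 2: (no change)
  FIRST(S)={a,b}  FIRST(A)={b}  FIRST(B)={a,b}  FIRST(C)={b}

FOLLOW sets:
seed FOLLOW(S) with $
iter 1:
  B→B A: FOLLOW(B) ⊇ FIRST(A) = {b}; new: +{b}
  B→B A: FOLLOW(A) ⊇ FOLLOW(B) ⊇ {b}; new: +{b}
  S→B C: FOLLOW(C) ⊇ FOLLOW(S) ⊇ {$}; new: +{$}
  FOLLOW(S)={$}  FOLLOW(A)={b}  FOLLOW(B)={b}  FOLLOW(C)={$}
iter 2: done
  FOLLOW(S)={$}  FOLLOW(A)={b}  FOLLOW(B)={b}  FOLLOW(C)={$}

FOLLOW(B) = ["b"]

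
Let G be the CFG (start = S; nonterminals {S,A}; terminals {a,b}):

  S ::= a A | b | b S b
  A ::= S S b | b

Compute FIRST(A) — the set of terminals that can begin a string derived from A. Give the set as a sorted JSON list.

FIRST iteration:
[1]
  A via A→b: +{b}
  S via S→a A: +{a}
  S via S→b: +{b}
  FIRST(S)={a,b}  FIRST(A)={b}
[2]
  A via A→S S b: +{a}
  FIRST(S)={a,b}  FIRST(A)={a,b}
[3] — fixpoint
  FIRST(S)={a,b}  FIRST(A)={a,b}

FIRST(A) = ["a", "b"]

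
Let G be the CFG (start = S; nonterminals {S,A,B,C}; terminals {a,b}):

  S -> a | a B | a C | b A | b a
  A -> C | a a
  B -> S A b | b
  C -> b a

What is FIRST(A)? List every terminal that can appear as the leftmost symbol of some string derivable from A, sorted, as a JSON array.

FIRST sets, iterate to fixpoint:
round 1:
  A via A→a a: +{a}
  B via B→b: +{b}
  C via C→b a: +{b}
  S via S→a: +{a}
  S via S→b A: +{b}
  FIRST(S)={a,b}  FIRST(A)={a}  FIRST(B)={b}  FIRST(C)={b}
round 2:
  A via A→C: +{b}
  B via B→S A b: +{a}
  FIRST(S)={a,b}  FIRST(A)={a,b}  FIRST(B)={a,b}  FIRST(C)={b}
round 3: (no change)
  FIRST(S)={a,b}  FIRST(A)={a,b}  FIRST(B)={a,b}  FIRST(C)={b}

FIRST(A) = ["a", "b"]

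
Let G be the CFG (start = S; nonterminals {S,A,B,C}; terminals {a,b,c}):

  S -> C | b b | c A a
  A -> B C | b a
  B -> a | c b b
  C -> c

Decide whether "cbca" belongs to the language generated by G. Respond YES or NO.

CNF form of G:
  S -> T0 T0 | T2 X4 | c
  A -> B C | T0 T1
  B -> T2 X3 | a
  C -> c
  T0 -> b
  T1 -> a
  T2 -> c
  X3 -> T0 T0
  X4 -> A T1

Fill CYK table bottom-up:
  T[0,0] 'c' = {C,S,T2}  orig:{C,S}
  T[1,1] 'b' = {T0}  orig:{}
  T[2,2] 'c' = {C,S,T2}  orig:{C,S}
  T[3,3] 'a' = {B,T1}  orig:{B}
  T[0,1] 'cb' = ∅
  T[1,2] 'bc' = ∅
  T[2,3] 'ca' = ∅
  T[0,2] 'cbc' = ∅
  T[1,3] 'bca' = ∅
  T[0,3] 'cbca' = ∅

S ∉ T[0,3] ⇒ NO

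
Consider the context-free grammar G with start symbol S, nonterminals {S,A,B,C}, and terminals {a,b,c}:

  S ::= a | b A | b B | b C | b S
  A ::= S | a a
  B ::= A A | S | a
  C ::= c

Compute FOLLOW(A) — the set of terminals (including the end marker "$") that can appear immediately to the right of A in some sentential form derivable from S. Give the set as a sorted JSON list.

FIRST iteration:
iter 1:
  A via A→a a: +{a}
  B via B→A A: +{a}
  C via C→c: +{c}
  S via S→a: +{a}
  S via S→b A: +{b}
  FIRST(S)={a,b}  FIRST(A)={a}  FIRST(B)={a}  FIRST(C)={c}
iter 2:
  A via A→S: +{b}
  B via B→A A: +{b}
  FIRST(S)={a,b}  FIRST(A)={a,b}  FIRST(B)={a,b}  FIRST(C)={c}
iter 3: — fixpoint
  FIRST(S)={a,b}  FIRST(A)={a,b}  FIRST(B)={a,b}  FIRST(C)={c}

FOLLOW iteration:
initialize: $ ∈ FOLLOW(S)
round 1:
  B→A A: FOLLOW(A) ⊇ FIRST(A) = {a,b}; new: +{a,b}
  S→b A: FOLLOW(A) ⊇ FOLLOW(S) ⊇ {$}; new: +{$}
  S→b B: FOLLOW(B) ⊇ FOLLOW(S) ⊇ {$}; new: +{$}
  S→b C: FOLLOW(C) ⊇ FOLLOW(S) ⊇ {$}; new: +{$}
  FOLLOW[S]={$}  FOLLOW[A]={$,a,b}  FOLLOW[B]={$}  FOLLOW[C]={$}
round 2:
  A→S: FOLLOW(S) ⊇ FOLLOW(A) ⊇ {$,a,b}; new: +{a,b}
  S→b B: FOLLOW(B) ⊇ FOLLOW(S) ⊇ {$,a,b}; new: +{a,b}
  S→b C: FOLLOW(C) ⊇ FOLLOW(S) ⊇ {$,a,b}; new: +{a,b}
  FOLLOW[S]={$,a,b}  FOLLOW[A]={$,a,b}  FOLLOW[B]={$,a,b}  FOLLOW[C]={$,a,b}
round 3: (no change)
  FOLLOW[S]={$,a,b}  FOLLOW[A]={$,a,b}  FOLLOW[B]={$,a,b}  FOLLOW[C]={$,a,b}

FOLLOW(A) = ["$", "a", "b"]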